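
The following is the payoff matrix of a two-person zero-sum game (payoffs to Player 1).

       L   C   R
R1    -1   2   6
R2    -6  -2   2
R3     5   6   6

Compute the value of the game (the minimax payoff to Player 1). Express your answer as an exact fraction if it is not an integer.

5

Row minima: R1 → -1, R2 → -6, R3 → 5; maximin = 5.
Column maxima: L → 5, C → 6, R → 6; minimax = 5.
Since maximin = minimax = 5, there is a saddle point and the value is 5.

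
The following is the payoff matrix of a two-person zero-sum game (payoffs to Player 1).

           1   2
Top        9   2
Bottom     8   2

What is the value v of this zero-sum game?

2

Row minima: Top → 2, Bottom → 2; maximin = 2.
Column maxima: 1 → 9, 2 → 2; minimax = 2.
Since maximin = minimax = 2, there is a saddle point and the value is 2.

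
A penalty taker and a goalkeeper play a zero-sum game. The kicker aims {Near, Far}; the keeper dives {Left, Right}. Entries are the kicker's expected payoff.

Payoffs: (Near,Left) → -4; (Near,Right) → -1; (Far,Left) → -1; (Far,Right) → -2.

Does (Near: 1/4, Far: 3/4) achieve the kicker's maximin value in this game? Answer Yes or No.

Yes

Against Left this mix gives (1/4)·(-4) + (3/4)·(-1) = -7/4.
Against Right this mix gives (1/4)·(-1) + (3/4)·(-2) = -7/4.
All of the keeper's active replies (Left, Right) yield -7/4, and no column does worse for the kicker. The mix makes the keeper indifferent and guarantees -7/4, so it is optimal.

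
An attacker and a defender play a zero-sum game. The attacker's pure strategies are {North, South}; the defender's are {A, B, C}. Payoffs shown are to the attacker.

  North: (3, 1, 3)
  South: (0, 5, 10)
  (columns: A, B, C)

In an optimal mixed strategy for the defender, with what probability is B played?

Row minima: North → 1, South → 0; maximin = 1.
Column maxima: A → 3, B → 5, C → 10; minimax = 3.
1 ≠ 3, so there is no saddle point; optimal play is mixed.
C is strictly dominated by B (it gives the attacker strictly more in every row), so the defender never plays it.
On the remaining 2×2 (North, South vs A, B):
Let the attacker play North with probability p. Expected payoff against A: 3p + 0(1−p) = 3p; against B: 1p + 5(1−p) = −4p + 5.
Setting these equal: 3p = −4p + 5 ⇒ 7p = 5 ⇒ p = 5/7, and the value is (3)·(5/7) = 15/7.
For the defender: with q = P(A), equating North's and South's payoffs gives 2q + 1 = −5q + 5 ⇒ q = 4/7.

3/7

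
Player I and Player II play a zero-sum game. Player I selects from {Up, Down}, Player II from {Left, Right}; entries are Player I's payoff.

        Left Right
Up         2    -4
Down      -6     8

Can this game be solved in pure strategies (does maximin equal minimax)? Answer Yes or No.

No

Row minima: Up → -4, Down → -6; maximin = -4.
Column maxima: Left → 2, Right → 8; minimax = 2.
-4 ≠ 2, so no pure-strategy equilibrium exists.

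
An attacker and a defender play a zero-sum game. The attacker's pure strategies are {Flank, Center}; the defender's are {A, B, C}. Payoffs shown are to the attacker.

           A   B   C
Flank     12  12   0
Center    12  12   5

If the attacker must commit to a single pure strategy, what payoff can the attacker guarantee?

5

Row minima: Flank → 0, Center → 5.
The best of these is 5.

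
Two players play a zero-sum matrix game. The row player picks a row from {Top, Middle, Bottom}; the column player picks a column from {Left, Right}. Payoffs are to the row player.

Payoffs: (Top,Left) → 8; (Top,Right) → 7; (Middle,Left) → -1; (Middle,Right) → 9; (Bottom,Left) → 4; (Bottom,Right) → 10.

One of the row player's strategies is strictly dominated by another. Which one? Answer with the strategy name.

Bottom gives a strictly higher payoff than Middle against every column: 4 > -1, 10 > 9.
So Middle is strictly dominated and the row player never plays it.

Middle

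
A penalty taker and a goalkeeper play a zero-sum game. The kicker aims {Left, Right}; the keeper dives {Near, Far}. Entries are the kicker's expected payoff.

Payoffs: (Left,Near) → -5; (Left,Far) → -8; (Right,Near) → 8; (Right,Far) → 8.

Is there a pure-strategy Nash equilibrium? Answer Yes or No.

Row minima: Left → -8, Right → 8; maximin = 8.
Column maxima: Near → 8, Far → 8; minimax = 8.
maximin = minimax = 8, so a saddle point exists.

Yes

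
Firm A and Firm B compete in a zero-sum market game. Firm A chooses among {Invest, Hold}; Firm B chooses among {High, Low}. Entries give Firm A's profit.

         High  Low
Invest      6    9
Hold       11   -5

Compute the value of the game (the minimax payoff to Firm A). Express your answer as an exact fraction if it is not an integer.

129/19

Row minima: Invest → 6, Hold → -5; maximin = 6.
Column maxima: High → 11, Low → 9; minimax = 9.
6 ≠ 9, so there is no saddle point; optimal play is mixed.
Let Firm A play Invest with probability p. Expected payoff against High: 6p + 11(1−p) = −5p + 11; against Low: 9p + (-5)(1−p) = 14p − 5.
Setting these equal: −5p + 11 = 14p − 5 ⇒ −19p = -16 ⇒ p = 16/19, and the value is (-5)·(16/19) + 11 = 129/19.
For Firm B: with q = P(High), equating Invest's and Hold's payoffs gives −3q + 9 = 16q − 5 ⇒ q = 14/19.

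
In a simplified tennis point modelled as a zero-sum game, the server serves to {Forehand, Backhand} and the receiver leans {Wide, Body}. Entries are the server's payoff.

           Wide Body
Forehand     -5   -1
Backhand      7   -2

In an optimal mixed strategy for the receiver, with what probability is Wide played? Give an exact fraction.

1/13

Row minima: Forehand → -5, Backhand → -2; maximin = -2.
Column maxima: Wide → 7, Body → -1; minimax = -1.
-2 ≠ -1, so there is no saddle point; optimal play is mixed.
Let the server play Forehand with probability p. Expected payoff against Wide: (-5)p + 7(1−p) = −12p + 7; against Body: (-1)p + (-2)(1−p) = p − 2.
Setting these equal: −12p + 7 = p − 2 ⇒ −13p = -9 ⇒ p = 9/13, and the value is (-12)·(9/13) + 7 = -17/13.
For the receiver: with q = P(Wide), equating Forehand's and Backhand's payoffs gives −4q − 1 = 9q − 2 ⇒ q = 1/13.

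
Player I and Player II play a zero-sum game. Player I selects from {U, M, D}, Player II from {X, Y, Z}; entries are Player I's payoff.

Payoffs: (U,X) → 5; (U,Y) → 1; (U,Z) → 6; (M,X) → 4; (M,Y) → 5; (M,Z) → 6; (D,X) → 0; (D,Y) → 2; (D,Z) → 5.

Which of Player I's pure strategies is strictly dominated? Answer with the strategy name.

D

M gives a strictly higher payoff than D against every column: 4 > 0, 5 > 2, 6 > 5.
So D is strictly dominated and Player I never plays it.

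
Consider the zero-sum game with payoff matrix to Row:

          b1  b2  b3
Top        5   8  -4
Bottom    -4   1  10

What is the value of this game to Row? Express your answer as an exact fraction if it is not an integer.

34/23

Row minima: Top → -4, Bottom → -4; maximin = -4.
Column maxima: b1 → 5, b2 → 8, b3 → 10; minimax = 5.
-4 ≠ 5, so there is no saddle point; optimal play is mixed.
b2 is strictly dominated by b1 (it gives Row strictly more in every row), so Column never plays it.
On the remaining 2×2 (Top, Bottom vs b1, b3):
Let Row play Top with probability p. Expected payoff against b1: 5p + (-4)(1−p) = 9p − 4; against b3: (-4)p + 10(1−p) = −14p + 10.
Setting these equal: 9p − 4 = −14p + 10 ⇒ 23p = 14 ⇒ p = 14/23, and the value is (9)·(14/23) − 4 = 34/23.
For Column: with q = P(b1), equating Top's and Bottom's payoffs gives 9q − 4 = −14q + 10 ⇒ q = 14/23.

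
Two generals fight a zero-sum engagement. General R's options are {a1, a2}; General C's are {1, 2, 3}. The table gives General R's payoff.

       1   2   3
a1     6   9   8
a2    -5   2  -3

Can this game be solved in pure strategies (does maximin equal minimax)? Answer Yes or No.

Row minima: a1 → 6, a2 → -5; maximin = 6.
Column maxima: 1 → 6, 2 → 9, 3 → 8; minimax = 6.
maximin = minimax = 6, so a saddle point exists.

Yes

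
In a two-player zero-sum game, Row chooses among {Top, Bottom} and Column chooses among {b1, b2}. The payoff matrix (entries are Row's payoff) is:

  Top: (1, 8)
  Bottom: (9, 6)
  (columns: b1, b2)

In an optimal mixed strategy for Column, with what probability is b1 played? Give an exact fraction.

1/5

Row minima: Top → 1, Bottom → 6; maximin = 6.
Column maxima: b1 → 9, b2 → 8; minimax = 8.
6 ≠ 8, so there is no saddle point; optimal play is mixed.
Let Row play Top with probability p. Expected payoff against b1: 1p + 9(1−p) = −8p + 9; against b2: 8p + 6(1−p) = 2p + 6.
Setting these equal: −8p + 9 = 2p + 6 ⇒ −10p = -3 ⇒ p = 3/10, and the value is (-8)·(3/10) + 9 = 33/5.
For Column: with q = P(b1), equating Top's and Bottom's payoffs gives −7q + 8 = 3q + 6 ⇒ q = 1/5.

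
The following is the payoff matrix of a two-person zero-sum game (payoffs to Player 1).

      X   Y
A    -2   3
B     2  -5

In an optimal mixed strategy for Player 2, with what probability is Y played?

1/3

Row minima: A → -2, B → -5; maximin = -2.
Column maxima: X → 2, Y → 3; minimax = 2.
-2 ≠ 2, so there is no saddle point; optimal play is mixed.
Let Player 1 play A with probability p. Expected payoff against X: (-2)p + 2(1−p) = −4p + 2; against Y: 3p + (-5)(1−p) = 8p − 5.
Setting these equal: −4p + 2 = 8p − 5 ⇒ −12p = -7 ⇒ p = 7/12, and the value is (-4)·(7/12) + 2 = -1/3.
For Player 2: with q = P(X), equating A's and B's payoffs gives −5q + 3 = 7q − 5 ⇒ q = 2/3.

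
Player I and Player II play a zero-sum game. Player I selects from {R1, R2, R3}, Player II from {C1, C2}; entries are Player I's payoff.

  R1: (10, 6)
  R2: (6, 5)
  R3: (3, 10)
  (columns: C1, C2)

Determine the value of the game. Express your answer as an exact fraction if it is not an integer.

Row minima: R1 → 6, R2 → 5, R3 → 3; maximin = 6.
Column maxima: C1 → 10, C2 → 10; minimax = 10.
6 ≠ 10, so there is no saddle point; optimal play is mixed.
R2 is strictly dominated by R1, so Player I never plays it.
On the remaining 2×2 (R1, R3 vs C1, C2):
Let Player I play R1 with probability p. Expected payoff against C1: 10p + 3(1−p) = 7p + 3; against C2: 6p + 10(1−p) = −4p + 10.
Setting these equal: 7p + 3 = −4p + 10 ⇒ 11p = 7 ⇒ p = 7/11, and the value is (7)·(7/11) + 3 = 82/11.
For Player II: with q = P(C1), equating R1's and R3's payoffs gives 4q + 6 = −7q + 10 ⇒ q = 4/11.

82/11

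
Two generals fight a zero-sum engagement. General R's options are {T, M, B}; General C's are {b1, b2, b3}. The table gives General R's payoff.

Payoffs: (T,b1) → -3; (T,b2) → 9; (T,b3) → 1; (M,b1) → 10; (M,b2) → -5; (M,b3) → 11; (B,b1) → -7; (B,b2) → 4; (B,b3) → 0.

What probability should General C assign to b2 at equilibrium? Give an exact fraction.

Row minima: T → -3, M → -5, B → -7; maximin = -3.
Column maxima: b1 → 10, b2 → 9, b3 → 11; minimax = 9.
-3 ≠ 9, so there is no saddle point; optimal play is mixed.
B is strictly dominated by T, so General R never plays it.
b3 is strictly dominated by b1 (it gives General R strictly more in every row), so General C never plays it.
On the remaining 2×2 (T, M vs b1, b2):
Let General R play T with probability p. Expected payoff against b1: (-3)p + 10(1−p) = −13p + 10; against b2: 9p + (-5)(1−p) = 14p − 5.
Setting these equal: −13p + 10 = 14p − 5 ⇒ −27p = -15 ⇒ p = 5/9, and the value is (-13)·(5/9) + 10 = 25/9.
For General C: with q = P(b1), equating T's and M's payoffs gives −12q + 9 = 15q − 5 ⇒ q = 14/27.

13/27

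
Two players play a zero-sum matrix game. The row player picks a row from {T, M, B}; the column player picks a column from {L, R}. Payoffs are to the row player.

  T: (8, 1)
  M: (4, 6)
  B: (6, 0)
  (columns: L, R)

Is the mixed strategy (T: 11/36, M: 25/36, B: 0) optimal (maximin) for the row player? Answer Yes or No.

No

Against L this mix gives (11/36)·8 + (25/36)·4 = 47/9.
Against R this mix gives (11/36)·1 + (25/36)·6 = 161/36.
The column player will play R, holding the row player to 161/36. Shifting weight toward the row that does better against R would raise this floor (the equalizing mix achieves 44/9 against both R and L), so the proposed strategy is not optimal.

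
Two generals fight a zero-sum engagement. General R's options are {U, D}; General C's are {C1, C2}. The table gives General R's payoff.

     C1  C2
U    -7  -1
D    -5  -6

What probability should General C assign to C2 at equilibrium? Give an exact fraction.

2/7

Row minima: U → -7, D → -6; maximin = -6.
Column maxima: C1 → -5, C2 → -1; minimax = -5.
-6 ≠ -5, so there is no saddle point; optimal play is mixed.
Let General R play U with probability p. Expected payoff against C1: (-7)p + (-5)(1−p) = −2p − 5; against C2: (-1)p + (-6)(1−p) = 5p − 6.
Setting these equal: −2p − 5 = 5p − 6 ⇒ −7p = -1 ⇒ p = 1/7, and the value is (-2)·(1/7) − 5 = -37/7.
For General C: with q = P(C1), equating U's and D's payoffs gives −6q − 1 = q − 6 ⇒ q = 5/7.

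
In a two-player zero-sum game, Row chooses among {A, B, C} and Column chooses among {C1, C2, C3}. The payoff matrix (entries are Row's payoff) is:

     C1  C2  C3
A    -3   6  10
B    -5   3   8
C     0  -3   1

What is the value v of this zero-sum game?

-3/4

Row minima: A → -3, B → -5, C → -3; maximin = -3.
Column maxima: C1 → 0, C2 → 6, C3 → 10; minimax = 0.
-3 ≠ 0, so there is no saddle point; optimal play is mixed.
B is strictly dominated by A, so Row never plays it.
C3 is strictly dominated by C1 (it gives Row strictly more in every row), so Column never plays it.
On the remaining 2×2 (A, C vs C1, C2):
Let Row play A with probability p. Expected payoff against C1: (-3)p + 0(1−p) = −3p; against C2: 6p + (-3)(1−p) = 9p − 3.
Setting these equal: −3p = 9p − 3 ⇒ −12p = -3 ⇒ p = 1/4, and the value is (-3)·(1/4) = -3/4.
For Column: with q = P(C1), equating A's and C's payoffs gives −9q + 6 = 3q − 3 ⇒ q = 3/4.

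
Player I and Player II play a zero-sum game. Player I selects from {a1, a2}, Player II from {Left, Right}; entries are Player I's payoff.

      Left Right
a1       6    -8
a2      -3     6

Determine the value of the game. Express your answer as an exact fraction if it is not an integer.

12/23

Row minima: a1 → -8, a2 → -3; maximin = -3.
Column maxima: Left → 6, Right → 6; minimax = 6.
-3 ≠ 6, so there is no saddle point; optimal play is mixed.
Let Player I play a1 with probability p. Expected payoff against Left: 6p + (-3)(1−p) = 9p − 3; against Right: (-8)p + 6(1−p) = −14p + 6.
Setting these equal: 9p − 3 = −14p + 6 ⇒ 23p = 9 ⇒ p = 9/23, and the value is (9)·(9/23) − 3 = 12/23.
For Player II: with q = P(Left), equating a1's and a2's payoffs gives 14q − 8 = −9q + 6 ⇒ q = 14/23.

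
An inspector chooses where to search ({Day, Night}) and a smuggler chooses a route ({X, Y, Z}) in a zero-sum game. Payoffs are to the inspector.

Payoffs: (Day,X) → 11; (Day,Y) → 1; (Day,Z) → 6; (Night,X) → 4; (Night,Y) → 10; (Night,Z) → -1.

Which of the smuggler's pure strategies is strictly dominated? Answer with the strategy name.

Z holds the inspector's payoff strictly below X in every row: 6 < 11, -1 < 4.
So X is strictly dominated for the smuggler.

X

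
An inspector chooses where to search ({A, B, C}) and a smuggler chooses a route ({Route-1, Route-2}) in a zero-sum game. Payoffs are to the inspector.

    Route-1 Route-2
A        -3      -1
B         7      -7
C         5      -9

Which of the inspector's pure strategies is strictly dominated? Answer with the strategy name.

C

B gives a strictly higher payoff than C against every column: 7 > 5, -7 > -9.
So C is strictly dominated and the inspector never plays it.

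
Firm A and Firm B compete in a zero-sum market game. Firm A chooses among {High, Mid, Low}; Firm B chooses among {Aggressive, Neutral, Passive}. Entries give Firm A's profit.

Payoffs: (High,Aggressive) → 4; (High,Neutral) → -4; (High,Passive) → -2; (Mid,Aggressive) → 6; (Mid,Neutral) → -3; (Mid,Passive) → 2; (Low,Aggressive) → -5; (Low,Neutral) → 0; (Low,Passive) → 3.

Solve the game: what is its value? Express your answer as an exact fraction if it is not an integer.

Row minima: High → -4, Mid → -3, Low → -5; maximin = -3.
Column maxima: Aggressive → 6, Neutral → 0, Passive → 3; minimax = 0.
-3 ≠ 0, so there is no saddle point; optimal play is mixed.
High is strictly dominated by Mid, so Firm A never plays it.
Passive is strictly dominated by Neutral (it gives Firm A strictly more in every row), so Firm B never plays it.
On the remaining 2×2 (Mid, Low vs Aggressive, Neutral):
Let Firm A play Mid with probability p. Expected payoff against Aggressive: 6p + (-5)(1−p) = 11p − 5; against Neutral: (-3)p + 0(1−p) = −3p.
Setting these equal: 11p − 5 = −3p ⇒ 14p = 5 ⇒ p = 5/14, and the value is (11)·(5/14) − 5 = -15/14.
For Firm B: with q = P(Aggressive), equating Mid's and Low's payoffs gives 9q − 3 = −5q ⇒ q = 3/14.

-15/14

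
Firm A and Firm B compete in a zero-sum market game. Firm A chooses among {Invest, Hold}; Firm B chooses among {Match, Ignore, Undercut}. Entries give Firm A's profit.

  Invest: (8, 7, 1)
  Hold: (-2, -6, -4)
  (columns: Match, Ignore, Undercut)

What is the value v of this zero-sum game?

1

Row minima: Invest → 1, Hold → -6; maximin = 1.
Column maxima: Match → 8, Ignore → 7, Undercut → 1; minimax = 1.
Since maximin = minimax = 1, there is a saddle point and the value is 1.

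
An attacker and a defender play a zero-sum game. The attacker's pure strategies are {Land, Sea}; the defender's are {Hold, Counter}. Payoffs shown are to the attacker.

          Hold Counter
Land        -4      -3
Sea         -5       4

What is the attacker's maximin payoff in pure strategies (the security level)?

Row minima: Land → -4, Sea → -5.
The best of these is -4.

-4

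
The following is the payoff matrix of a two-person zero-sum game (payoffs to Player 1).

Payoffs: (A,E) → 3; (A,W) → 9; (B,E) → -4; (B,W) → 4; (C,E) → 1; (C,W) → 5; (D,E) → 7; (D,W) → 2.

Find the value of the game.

Row minima: A → 3, B → -4, C → 1, D → 2; maximin = 3.
Column maxima: E → 7, W → 9; minimax = 7.
3 ≠ 7, so there is no saddle point; optimal play is mixed.
B is strictly dominated by A, so Player 1 never plays it.
C is strictly dominated by A, so Player 1 never plays it.
On the remaining 2×2 (A, D vs E, W):
Let Player 1 play A with probability p. Expected payoff against E: 3p + 7(1−p) = −4p + 7; against W: 9p + 2(1−p) = 7p + 2.
Setting these equal: −4p + 7 = 7p + 2 ⇒ −11p = -5 ⇒ p = 5/11, and the value is (-4)·(5/11) + 7 = 57/11.
For Player 2: with q = P(E), equating A's and D's payoffs gives −6q + 9 = 5q + 2 ⇒ q = 7/11.

57/11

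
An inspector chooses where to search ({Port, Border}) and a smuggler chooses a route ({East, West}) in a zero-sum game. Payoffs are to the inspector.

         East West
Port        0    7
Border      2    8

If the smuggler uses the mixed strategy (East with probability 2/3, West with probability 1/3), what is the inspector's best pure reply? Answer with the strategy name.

Expected payoff of Port: (2/3)·0 + (1/3)·7 = 7/3.
Expected payoff of Border: (2/3)·2 + (1/3)·8 = 4.
The largest is 4, so the inspector's best response is Border.

Border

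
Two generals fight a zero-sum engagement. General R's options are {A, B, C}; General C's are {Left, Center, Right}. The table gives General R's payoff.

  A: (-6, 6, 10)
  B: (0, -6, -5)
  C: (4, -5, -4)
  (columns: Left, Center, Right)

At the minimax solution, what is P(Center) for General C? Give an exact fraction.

10/21

Row minima: A → -6, B → -6, C → -5; maximin = -5.
Column maxima: Left → 4, Center → 6, Right → 10; minimax = 4.
-5 ≠ 4, so there is no saddle point; optimal play is mixed.
B is strictly dominated by C, so General R never plays it.
Right is strictly dominated by Center (it gives General R strictly more in every row), so General C never plays it.
On the remaining 2×2 (A, C vs Left, Center):
Let General R play A with probability p. Expected payoff against Left: (-6)p + 4(1−p) = −10p + 4; against Center: 6p + (-5)(1−p) = 11p − 5.
Setting these equal: −10p + 4 = 11p − 5 ⇒ −21p = -9 ⇒ p = 3/7, and the value is (-10)·(3/7) + 4 = -2/7.
For General C: with q = P(Left), equating A's and C's payoffs gives −12q + 6 = 9q − 5 ⇒ q = 11/21.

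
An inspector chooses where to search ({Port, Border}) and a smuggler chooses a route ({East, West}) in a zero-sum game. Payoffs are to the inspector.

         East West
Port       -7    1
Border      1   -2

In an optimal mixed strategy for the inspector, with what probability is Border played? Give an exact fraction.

Row minima: Port → -7, Border → -2; maximin = -2.
Column maxima: East → 1, West → 1; minimax = 1.
-2 ≠ 1, so there is no saddle point; optimal play is mixed.
Let the inspector play Port with probability p. Expected payoff against East: (-7)p + 1(1−p) = −8p + 1; against West: 1p + (-2)(1−p) = 3p − 2.
Setting these equal: −8p + 1 = 3p − 2 ⇒ −11p = -3 ⇒ p = 3/11, and the value is (-8)·(3/11) + 1 = -13/11.
For the smuggler: with q = P(East), equating Port's and Border's payoffs gives −8q + 1 = 3q − 2 ⇒ q = 3/11.

8/11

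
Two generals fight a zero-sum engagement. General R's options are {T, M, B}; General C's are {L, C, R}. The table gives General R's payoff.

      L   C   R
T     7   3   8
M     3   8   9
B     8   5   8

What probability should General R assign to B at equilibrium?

Row minima: T → 3, M → 3, B → 5; maximin = 5.
Column maxima: L → 8, C → 8, R → 9; minimax = 8.
5 ≠ 8, so there is no saddle point; optimal play is mixed.
R is strictly dominated by C (it gives General R strictly more in every row), so General C never plays it.
With R eliminated, T is strictly dominated by B (B gives General R strictly more in every remaining column), so General R never plays it.
On the remaining 2×2 (M, B vs L, C):
Let General R play M with probability p. Expected payoff against L: 3p + 8(1−p) = −5p + 8; against C: 8p + 5(1−p) = 3p + 5.
Setting these equal: −5p + 8 = 3p + 5 ⇒ −8p = -3 ⇒ p = 3/8, and the value is (-5)·(3/8) + 8 = 49/8.
For General C: with q = P(L), equating M's and B's payoffs gives −5q + 8 = 3q + 5 ⇒ q = 3/8.

5/8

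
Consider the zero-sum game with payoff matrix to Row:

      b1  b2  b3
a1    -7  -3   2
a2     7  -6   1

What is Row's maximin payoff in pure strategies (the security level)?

-6

Row minima: a1 → -7, a2 → -6.
The best of these is -6.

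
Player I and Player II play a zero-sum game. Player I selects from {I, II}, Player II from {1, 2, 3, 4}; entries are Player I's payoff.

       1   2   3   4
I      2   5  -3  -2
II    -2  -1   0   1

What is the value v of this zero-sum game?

-6/7

Row minima: I → -3, II → -2; maximin = -2.
Column maxima: 1 → 2, 2 → 5, 3 → 0, 4 → 1; minimax = 0.
-2 ≠ 0, so there is no saddle point; optimal play is mixed.
2 is strictly dominated by 1 (it gives Player I strictly more in every row), so Player II never plays it.
4 is strictly dominated by 3 (it gives Player I strictly more in every row), so Player II never plays it.
On the remaining 2×2 (I, II vs 1, 3):
Let Player I play I with probability p. Expected payoff against 1: 2p + (-2)(1−p) = 4p − 2; against 3: (-3)p + 0(1−p) = −3p.
Setting these equal: 4p − 2 = −3p ⇒ 7p = 2 ⇒ p = 2/7, and the value is (4)·(2/7) − 2 = -6/7.
For Player II: with q = P(1), equating I's and II's payoffs gives 5q − 3 = −2q ⇒ q = 3/7.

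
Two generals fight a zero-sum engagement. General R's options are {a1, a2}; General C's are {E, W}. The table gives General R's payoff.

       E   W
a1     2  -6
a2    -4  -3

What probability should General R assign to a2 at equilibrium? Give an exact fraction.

Row minima: a1 → -6, a2 → -4; maximin = -4.
Column maxima: E → 2, W → -3; minimax = -3.
-4 ≠ -3, so there is no saddle point; optimal play is mixed.
Let General R play a1 with probability p. Expected payoff against E: 2p + (-4)(1−p) = 6p − 4; against W: (-6)p + (-3)(1−p) = −3p − 3.
Setting these equal: 6p − 4 = −3p − 3 ⇒ 9p = 1 ⇒ p = 1/9, and the value is (6)·(1/9) − 4 = -10/3.
For General C: with q = P(E), equating a1's and a2's payoffs gives 8q − 6 = −q − 3 ⇒ q = 1/3.

8/9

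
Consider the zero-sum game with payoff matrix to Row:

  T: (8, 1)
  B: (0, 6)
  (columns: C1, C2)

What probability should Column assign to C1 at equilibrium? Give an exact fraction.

5/13

Row minima: T → 1, B → 0; maximin = 1.
Column maxima: C1 → 8, C2 → 6; minimax = 6.
1 ≠ 6, so there is no saddle point; optimal play is mixed.
Let Row play T with probability p. Expected payoff against C1: 8p + 0(1−p) = 8p; against C2: 1p + 6(1−p) = −5p + 6.
Setting these equal: 8p = −5p + 6 ⇒ 13p = 6 ⇒ p = 6/13, and the value is (8)·(6/13) = 48/13.
For Column: with q = P(C1), equating T's and B's payoffs gives 7q + 1 = −6q + 6 ⇒ q = 5/13.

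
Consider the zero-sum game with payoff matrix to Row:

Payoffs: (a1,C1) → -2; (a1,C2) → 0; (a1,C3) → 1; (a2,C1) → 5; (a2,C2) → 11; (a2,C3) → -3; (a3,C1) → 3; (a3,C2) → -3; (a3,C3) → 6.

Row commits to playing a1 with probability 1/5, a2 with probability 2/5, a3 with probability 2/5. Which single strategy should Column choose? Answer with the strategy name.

If Column plays C1, Row's expected payoff is (1/5)·(-2) + (2/5)·5 + (2/5)·3 = 14/5.
If Column plays C2, Row's expected payoff is (1/5)·0 + (2/5)·11 + (2/5)·(-3) = 16/5.
If Column plays C3, Row's expected payoff is (1/5)·1 + (2/5)·(-3) + (2/5)·6 = 7/5.
Column minimizes Row's payoff; the smallest is 7/5, so the best response is C3.

C3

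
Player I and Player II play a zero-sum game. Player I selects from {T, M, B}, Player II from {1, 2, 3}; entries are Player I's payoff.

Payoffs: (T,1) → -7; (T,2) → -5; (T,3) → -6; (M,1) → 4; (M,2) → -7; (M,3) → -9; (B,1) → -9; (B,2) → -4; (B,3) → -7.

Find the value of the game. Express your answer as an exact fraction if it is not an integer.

-87/14

Row minima: T → -7, M → -9, B → -9; maximin = -7.
Column maxima: 1 → 4, 2 → -4, 3 → -6; minimax = -6.
-7 ≠ -6, so there is no saddle point; optimal play is mixed.
2 is strictly dominated by 3 (it gives Player I strictly more in every row), so Player II never plays it.
With 2 eliminated, B is strictly dominated by T (T gives Player I strictly more in every remaining column), so Player I never plays it.
On the remaining 2×2 (T, M vs 1, 3):
Let Player I play T with probability p. Expected payoff against 1: (-7)p + 4(1−p) = −11p + 4; against 3: (-6)p + (-9)(1−p) = 3p − 9.
Setting these equal: −11p + 4 = 3p − 9 ⇒ −14p = -13 ⇒ p = 13/14, and the value is (-11)·(13/14) + 4 = -87/14.
For Player II: with q = P(1), equating T's and M's payoffs gives −q − 6 = 13q − 9 ⇒ q = 3/14.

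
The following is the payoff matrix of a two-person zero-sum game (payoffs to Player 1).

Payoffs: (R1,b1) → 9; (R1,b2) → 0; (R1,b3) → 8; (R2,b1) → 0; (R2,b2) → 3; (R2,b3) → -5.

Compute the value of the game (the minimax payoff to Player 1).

Row minima: R1 → 0, R2 → -5; maximin = 0.
Column maxima: b1 → 9, b2 → 3, b3 → 8; minimax = 3.
0 ≠ 3, so there is no saddle point; optimal play is mixed.
b1 is strictly dominated by b3 (it gives Player 1 strictly more in every row), so Player 2 never plays it.
On the remaining 2×2 (R1, R2 vs b2, b3):
Let Player 1 play R1 with probability p. Expected payoff against b2: 0p + 3(1−p) = −3p + 3; against b3: 8p + (-5)(1−p) = 13p − 5.
Setting these equal: −3p + 3 = 13p − 5 ⇒ −16p = -8 ⇒ p = 1/2, and the value is (-3)·(1/2) + 3 = 3/2.
For Player 2: with q = P(b2), equating R1's and R2's payoffs gives −8q + 8 = 8q − 5 ⇒ q = 13/16.

3/2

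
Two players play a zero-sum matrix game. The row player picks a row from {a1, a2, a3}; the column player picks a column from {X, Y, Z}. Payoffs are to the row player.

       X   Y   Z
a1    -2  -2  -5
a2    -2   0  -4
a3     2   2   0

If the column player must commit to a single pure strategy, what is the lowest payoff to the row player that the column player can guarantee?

0

Column maxima: X → 2, Y → 2, Z → 0.
The smallest of these is 0.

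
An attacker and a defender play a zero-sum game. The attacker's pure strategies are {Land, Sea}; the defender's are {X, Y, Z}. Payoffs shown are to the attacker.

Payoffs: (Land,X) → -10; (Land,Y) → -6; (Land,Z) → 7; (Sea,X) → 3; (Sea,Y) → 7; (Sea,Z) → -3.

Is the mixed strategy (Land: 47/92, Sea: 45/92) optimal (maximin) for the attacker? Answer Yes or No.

No

Against X this mix gives (47/92)·(-10) + (45/92)·3 = -335/92.
Against Y this mix gives (47/92)·(-6) + (45/92)·7 = 33/92.
Against Z this mix gives (47/92)·7 + (45/92)·(-3) = 97/46.
The defender will play X, holding the attacker to -335/92. Shifting weight toward the row that does better against X would raise this floor (the equalizing mix achieves -9/23 against both X and Z), so the proposed strategy is not optimal.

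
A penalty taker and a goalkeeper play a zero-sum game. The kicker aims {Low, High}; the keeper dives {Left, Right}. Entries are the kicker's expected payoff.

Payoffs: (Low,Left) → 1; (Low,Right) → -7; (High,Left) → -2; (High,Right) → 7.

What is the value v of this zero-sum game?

-7/17

Row minima: Low → -7, High → -2; maximin = -2.
Column maxima: Left → 1, Right → 7; minimax = 1.
-2 ≠ 1, so there is no saddle point; optimal play is mixed.
Let the kicker play Low with probability p. Expected payoff against Left: 1p + (-2)(1−p) = 3p − 2; against Right: (-7)p + 7(1−p) = −14p + 7.
Setting these equal: 3p − 2 = −14p + 7 ⇒ 17p = 9 ⇒ p = 9/17, and the value is (3)·(9/17) − 2 = -7/17.
For the keeper: with q = P(Left), equating Low's and High's payoffs gives 8q − 7 = −9q + 7 ⇒ q = 14/17.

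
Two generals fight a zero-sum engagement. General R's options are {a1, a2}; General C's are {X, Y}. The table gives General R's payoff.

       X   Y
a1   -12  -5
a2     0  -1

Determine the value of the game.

-1

Row minima: a1 → -12, a2 → -1; maximin = -1.
Column maxima: X → 0, Y → -1; minimax = -1.
Since maximin = minimax = -1, there is a saddle point and the value is -1.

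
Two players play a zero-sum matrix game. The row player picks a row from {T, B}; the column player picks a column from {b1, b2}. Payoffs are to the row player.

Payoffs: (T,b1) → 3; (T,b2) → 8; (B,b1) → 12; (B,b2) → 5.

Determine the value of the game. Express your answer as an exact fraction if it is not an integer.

Row minima: T → 3, B → 5; maximin = 5.
Column maxima: b1 → 12, b2 → 8; minimax = 8.
5 ≠ 8, so there is no saddle point; optimal play is mixed.
Let the row player play T with probability p. Expected payoff against b1: 3p + 12(1−p) = −9p + 12; against b2: 8p + 5(1−p) = 3p + 5.
Setting these equal: −9p + 12 = 3p + 5 ⇒ −12p = -7 ⇒ p = 7/12, and the value is (-9)·(7/12) + 12 = 27/4.
For the column player: with q = P(b1), equating T's and B's payoffs gives −5q + 8 = 7q + 5 ⇒ q = 1/4.

27/4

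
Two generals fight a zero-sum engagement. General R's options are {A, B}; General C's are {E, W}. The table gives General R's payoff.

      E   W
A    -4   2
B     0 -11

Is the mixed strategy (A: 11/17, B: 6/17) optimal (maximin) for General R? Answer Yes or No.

Against E this mix gives (11/17)·(-4) + (6/17)·0 = -44/17.
Against W this mix gives (11/17)·2 + (6/17)·(-11) = -44/17.
All of General C's active replies (E, W) yield -44/17, and no column does worse for General R. The mix makes General C indifferent and guarantees -44/17, so it is optimal.

Yes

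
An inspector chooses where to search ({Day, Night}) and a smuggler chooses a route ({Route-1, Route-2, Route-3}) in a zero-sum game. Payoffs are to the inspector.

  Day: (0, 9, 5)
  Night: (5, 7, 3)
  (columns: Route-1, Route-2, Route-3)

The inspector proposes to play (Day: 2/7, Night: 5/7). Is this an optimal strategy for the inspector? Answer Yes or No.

Yes

Against Route-1 this mix gives (2/7)·0 + (5/7)·5 = 25/7.
Against Route-2 this mix gives (2/7)·9 + (5/7)·7 = 53/7.
Against Route-3 this mix gives (2/7)·5 + (5/7)·3 = 25/7.
All of the smuggler's active replies (Route-1, Route-3) yield 25/7, and no column does worse for the inspector. The mix makes the smuggler indifferent and guarantees 25/7, so it is optimal.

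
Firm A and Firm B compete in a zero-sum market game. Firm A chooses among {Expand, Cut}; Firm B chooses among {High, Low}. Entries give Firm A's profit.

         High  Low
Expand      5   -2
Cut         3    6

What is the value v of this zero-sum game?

Row minima: Expand → -2, Cut → 3; maximin = 3.
Column maxima: High → 5, Low → 6; minimax = 5.
3 ≠ 5, so there is no saddle point; optimal play is mixed.
Let Firm A play Expand with probability p. Expected payoff against High: 5p + 3(1−p) = 2p + 3; against Low: (-2)p + 6(1−p) = −8p + 6.
Setting these equal: 2p + 3 = −8p + 6 ⇒ 10p = 3 ⇒ p = 3/10, and the value is (2)·(3/10) + 3 = 18/5.
For Firm B: with q = P(High), equating Expand's and Cut's payoffs gives 7q − 2 = −3q + 6 ⇒ q = 4/5.

18/5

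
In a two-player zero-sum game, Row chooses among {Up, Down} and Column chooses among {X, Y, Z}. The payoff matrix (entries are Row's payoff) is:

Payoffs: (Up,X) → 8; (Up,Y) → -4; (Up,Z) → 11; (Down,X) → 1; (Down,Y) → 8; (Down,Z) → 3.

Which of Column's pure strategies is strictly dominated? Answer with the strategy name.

X holds Row's payoff strictly below Z in every row: 8 < 11, 1 < 3.
So Z is strictly dominated for Column.

Z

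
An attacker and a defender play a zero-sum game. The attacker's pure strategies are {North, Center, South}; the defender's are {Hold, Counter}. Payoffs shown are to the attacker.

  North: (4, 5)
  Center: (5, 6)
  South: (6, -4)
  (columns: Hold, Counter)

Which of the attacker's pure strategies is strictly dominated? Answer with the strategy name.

Center gives a strictly higher payoff than North against every column: 5 > 4, 6 > 5.
So North is strictly dominated and the attacker never plays it.

North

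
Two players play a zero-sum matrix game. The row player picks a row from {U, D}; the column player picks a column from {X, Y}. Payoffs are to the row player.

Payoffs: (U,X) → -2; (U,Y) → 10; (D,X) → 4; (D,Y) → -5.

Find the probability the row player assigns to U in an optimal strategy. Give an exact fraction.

Row minima: U → -2, D → -5; maximin = -2.
Column maxima: X → 4, Y → 10; minimax = 4.
-2 ≠ 4, so there is no saddle point; optimal play is mixed.
Let the row player play U with probability p. Expected payoff against X: (-2)p + 4(1−p) = −6p + 4; against Y: 10p + (-5)(1−p) = 15p − 5.
Setting these equal: −6p + 4 = 15p − 5 ⇒ −21p = -9 ⇒ p = 3/7, and the value is (-6)·(3/7) + 4 = 10/7.
For the column player: with q = P(X), equating U's and D's payoffs gives −12q + 10 = 9q − 5 ⇒ q = 5/7.

3/7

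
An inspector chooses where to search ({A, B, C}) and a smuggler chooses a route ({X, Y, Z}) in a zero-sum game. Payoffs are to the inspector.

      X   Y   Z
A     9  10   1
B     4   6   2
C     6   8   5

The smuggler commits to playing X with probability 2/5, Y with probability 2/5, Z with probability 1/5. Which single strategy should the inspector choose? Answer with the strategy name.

Expected payoff of A: (2/5)·9 + (2/5)·10 + (1/5)·1 = 39/5.
Expected payoff of B: (2/5)·4 + (2/5)·6 + (1/5)·2 = 22/5.
Expected payoff of C: (2/5)·6 + (2/5)·8 + (1/5)·5 = 33/5.
The largest is 39/5, so the inspector's best response is A.

A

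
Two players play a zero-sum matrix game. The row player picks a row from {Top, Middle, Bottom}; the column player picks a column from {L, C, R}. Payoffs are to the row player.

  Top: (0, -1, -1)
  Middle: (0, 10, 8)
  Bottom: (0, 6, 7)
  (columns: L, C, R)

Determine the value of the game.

0

Row minima: Top → -1, Middle → 0, Bottom → 0; maximin = 0.
Column maxima: L → 0, C → 10, R → 8; minimax = 0.
Since maximin = minimax = 0, there is a saddle point and the value is 0.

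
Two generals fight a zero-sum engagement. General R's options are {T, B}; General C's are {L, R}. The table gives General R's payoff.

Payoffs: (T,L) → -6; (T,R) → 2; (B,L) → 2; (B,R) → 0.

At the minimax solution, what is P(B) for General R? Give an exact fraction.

4/5

Row minima: T → -6, B → 0; maximin = 0.
Column maxima: L → 2, R → 2; minimax = 2.
0 ≠ 2, so there is no saddle point; optimal play is mixed.
Let General R play T with probability p. Expected payoff against L: (-6)p + 2(1−p) = −8p + 2; against R: 2p + 0(1−p) = 2p.
Setting these equal: −8p + 2 = 2p ⇒ −10p = -2 ⇒ p = 1/5, and the value is (-8)·(1/5) + 2 = 2/5.
For General C: with q = P(L), equating T's and B's payoffs gives −8q + 2 = 2q ⇒ q = 1/5.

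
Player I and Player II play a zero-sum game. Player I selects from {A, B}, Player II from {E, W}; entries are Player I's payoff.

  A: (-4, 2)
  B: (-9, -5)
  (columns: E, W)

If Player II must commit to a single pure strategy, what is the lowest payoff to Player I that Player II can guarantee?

-4

Column maxima: E → -4, W → 2.
The smallest of these is -4.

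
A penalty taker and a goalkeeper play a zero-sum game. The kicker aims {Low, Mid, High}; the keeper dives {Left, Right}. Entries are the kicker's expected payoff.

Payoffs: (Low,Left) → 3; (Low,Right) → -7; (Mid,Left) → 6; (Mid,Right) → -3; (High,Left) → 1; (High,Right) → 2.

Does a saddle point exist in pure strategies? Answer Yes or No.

No

Row minima: Low → -7, Mid → -3, High → 1; maximin = 1.
Column maxima: Left → 6, Right → 2; minimax = 2.
1 ≠ 2, so no pure-strategy equilibrium exists.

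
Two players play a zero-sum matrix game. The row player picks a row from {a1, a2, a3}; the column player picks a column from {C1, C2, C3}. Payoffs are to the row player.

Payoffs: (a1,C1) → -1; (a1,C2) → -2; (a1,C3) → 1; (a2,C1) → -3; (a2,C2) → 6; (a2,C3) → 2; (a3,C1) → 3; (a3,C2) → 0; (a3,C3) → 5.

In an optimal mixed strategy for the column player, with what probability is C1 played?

Row minima: a1 → -2, a2 → -3, a3 → 0; maximin = 0.
Column maxima: C1 → 3, C2 → 6, C3 → 5; minimax = 3.
0 ≠ 3, so there is no saddle point; optimal play is mixed.
a1 is strictly dominated by a3, so the row player never plays it.
C3 is strictly dominated by C1 (it gives the row player strictly more in every row), so the column player never plays it.
On the remaining 2×2 (a2, a3 vs C1, C2):
Let the row player play a2 with probability p. Expected payoff against C1: (-3)p + 3(1−p) = −6p + 3; against C2: 6p + 0(1−p) = 6p.
Setting these equal: −6p + 3 = 6p ⇒ −12p = -3 ⇒ p = 1/4, and the value is (-6)·(1/4) + 3 = 3/2.
For the column player: with q = P(C1), equating a2's and a3's payoffs gives −9q + 6 = 3q ⇒ q = 1/2.

1/2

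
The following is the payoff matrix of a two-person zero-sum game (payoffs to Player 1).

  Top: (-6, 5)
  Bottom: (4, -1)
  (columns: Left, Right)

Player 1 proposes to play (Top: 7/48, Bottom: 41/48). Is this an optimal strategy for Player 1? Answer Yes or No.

Against Left this mix gives (7/48)·(-6) + (41/48)·4 = 61/24.
Against Right this mix gives (7/48)·5 + (41/48)·(-1) = -1/8.
Player 2 will play Right, holding Player 1 to -1/8. Shifting weight toward the row that does better against Right would raise this floor (the equalizing mix achieves 7/8 against both Right and Left), so the proposed strategy is not optimal.

No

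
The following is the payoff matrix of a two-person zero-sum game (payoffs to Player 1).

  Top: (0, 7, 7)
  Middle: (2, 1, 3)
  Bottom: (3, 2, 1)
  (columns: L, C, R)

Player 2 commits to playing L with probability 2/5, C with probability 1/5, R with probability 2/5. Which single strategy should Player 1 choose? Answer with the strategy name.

Top

Expected payoff of Top: (2/5)·0 + (1/5)·7 + (2/5)·7 = 21/5.
Expected payoff of Middle: (2/5)·2 + (1/5)·1 + (2/5)·3 = 11/5.
Expected payoff of Bottom: (2/5)·3 + (1/5)·2 + (2/5)·1 = 2.
The largest is 21/5, so Player 1's best response is Top.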